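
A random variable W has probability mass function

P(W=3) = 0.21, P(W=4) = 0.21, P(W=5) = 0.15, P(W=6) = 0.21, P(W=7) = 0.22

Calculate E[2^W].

51.44

E[2^W] = Σ 2^w·P(W=w)
 = 8·0.21 + 16·0.21 + 32·0.15 + 64·0.21 + 128·0.22
 = 1.68 + 3.36 + 4.8 + 13.44 + 28.16
 = 51.44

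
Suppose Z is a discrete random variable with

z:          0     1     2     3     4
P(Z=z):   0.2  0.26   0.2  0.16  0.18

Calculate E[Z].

E[Z] = Σ z·P(Z=z)
 = 0·0.2 + 1·0.26 + 2·0.2 + 3·0.16 + 4·0.18
 = 0 + 0.26 + 0.4 + 0.48 + 0.72
 = 1.86

1.86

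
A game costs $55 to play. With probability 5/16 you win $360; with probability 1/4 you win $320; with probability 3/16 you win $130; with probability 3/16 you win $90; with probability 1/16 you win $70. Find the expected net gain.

183.125

E[payout] = 360·5/16 + 320·1/4 + 130·3/16 + 90·3/16 + 70·1/16
 = 225/2 + 80 + 195/8 + 135/8 + 35/8
 = 1905/8
Net = 1905/8 - 55 = 1465/8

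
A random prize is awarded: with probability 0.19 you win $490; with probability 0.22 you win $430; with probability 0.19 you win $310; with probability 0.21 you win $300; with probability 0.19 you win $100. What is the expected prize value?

E[payout] = 490·0.19 + 430·0.22 + 310·0.19 + 300·0.21 + 100·0.19
 = 93.1 + 94.6 + 58.9 + 63 + 19
 = 328.6

328.6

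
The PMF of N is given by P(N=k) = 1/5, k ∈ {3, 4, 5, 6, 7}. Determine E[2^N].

E[2^N] = Σ 2^n·P(N=n)
 = 8·1/5 + 16·1/5 + 32·1/5 + 64·1/5 + 128·1/5
 = 8/5 + 16/5 + 32/5 + 64/5 + 128/5
 = 248/5

49.6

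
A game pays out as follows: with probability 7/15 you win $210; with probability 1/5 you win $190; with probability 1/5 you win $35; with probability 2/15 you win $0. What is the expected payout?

143

E[payout] = 210·7/15 + 190·1/5 + 35·1/5 + 0·2/15
 = 98 + 38 + 7 + 0
 = 143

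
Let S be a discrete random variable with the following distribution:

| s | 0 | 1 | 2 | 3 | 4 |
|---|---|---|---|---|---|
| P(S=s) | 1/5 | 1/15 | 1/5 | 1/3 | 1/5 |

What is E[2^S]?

E[2^S] = Σ 2^s·P(S=s)
 = 1·1/5 + 2·1/15 + 4·1/5 + 8·1/3 + 16·1/5
 = 1/5 + 2/15 + 4/5 + 8/3 + 16/5
 = 7

7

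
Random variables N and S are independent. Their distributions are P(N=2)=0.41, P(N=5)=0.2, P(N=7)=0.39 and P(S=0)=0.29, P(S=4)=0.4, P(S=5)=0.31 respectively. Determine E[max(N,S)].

5.2593

E[max(N,S)] = Σ_n Σ_s max(n,s) · P(N=n)P(S=s)
 = 2·0.1189 + 4·0.164 + 5·0.1271 + 5·0.058 + 5·0.08 + 5·0.062 + 7·0.1131 + 7·0.156 + 7·0.1209
 = 0.2378 + 0.656 + 0.6355 + 0.29 + 0.4 + 0.31 + 0.7917 + 1.092 + 0.8463
 = 5.2593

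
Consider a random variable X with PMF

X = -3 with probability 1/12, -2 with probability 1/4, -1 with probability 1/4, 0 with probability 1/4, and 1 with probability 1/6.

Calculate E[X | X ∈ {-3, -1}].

P(X ∈ {-3, -1}) = 1/12 + 1/4 = 1/3.
E[X | X ∈ {-3, -1}] = [(-3)·1/12 + (-1)·1/4] / (1/3)
 = -1/2 / (1/3)
 = -3/2

-1.5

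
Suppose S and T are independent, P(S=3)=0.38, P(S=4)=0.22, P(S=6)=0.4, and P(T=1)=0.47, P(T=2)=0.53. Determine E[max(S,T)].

E[max(S,T)] = Σ_s Σ_t max(s,t) · P(S=s)P(T=t)
 = 3·0.1786 + 3·0.2014 + 4·0.1034 + 4·0.1166 + 6·0.188 + 6·0.212
 = 0.5358 + 0.6042 + 0.4136 + 0.4664 + 1.128 + 1.272
 = 4.42

4.42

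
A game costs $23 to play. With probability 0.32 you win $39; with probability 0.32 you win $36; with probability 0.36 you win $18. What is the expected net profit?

E[payout] = 39·0.32 + 36·0.32 + 18·0.36
 = 12.48 + 11.52 + 6.48
 = 30.48
Net = 30.48 - 23 = 7.48

7.48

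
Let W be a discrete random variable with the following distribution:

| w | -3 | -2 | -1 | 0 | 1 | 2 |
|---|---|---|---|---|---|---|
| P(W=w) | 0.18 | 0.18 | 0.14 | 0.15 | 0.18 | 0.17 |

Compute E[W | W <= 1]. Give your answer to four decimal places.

P(W <= 1) = 0.18 + 0.18 + 0.14 + 0.15 + 0.18 = 0.83.
E[W | W <= 1] = [(-3)·0.18 + (-2)·0.18 + (-1)·0.14 + 0·0.15 + 1·0.18] / 0.83
 = -0.86 / 0.83
 = -86/83

-1.0361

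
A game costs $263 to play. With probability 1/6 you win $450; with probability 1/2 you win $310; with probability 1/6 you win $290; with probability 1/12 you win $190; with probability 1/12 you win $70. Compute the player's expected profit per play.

E[payout] = 450·1/6 + 310·1/2 + 290·1/6 + 190·1/12 + 70·1/12
 = 75 + 155 + 145/3 + 95/6 + 35/6
 = 300
Net = 300 - 263 = 37

37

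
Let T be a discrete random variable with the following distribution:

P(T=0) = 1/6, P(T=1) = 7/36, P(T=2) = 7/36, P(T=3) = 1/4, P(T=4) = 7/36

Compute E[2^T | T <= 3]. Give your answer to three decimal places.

P(T <= 3) = 1/6 + 7/36 + 7/36 + 1/4 = 29/36.
E[2^T | T <= 3] = [1·1/6 + 2·7/36 + 4·7/36 + 8·1/4] / (29/36)
 = 10/3 / (29/36)
 = 120/29

4.138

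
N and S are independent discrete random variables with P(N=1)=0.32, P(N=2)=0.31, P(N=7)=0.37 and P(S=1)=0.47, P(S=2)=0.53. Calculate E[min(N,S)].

1.3604

E[min(N,S)] = Σ_n Σ_s min(n,s) · P(N=n)P(S=s)
 = 1·0.1504 + 1·0.1696 + 1·0.1457 + 2·0.1643 + 1·0.1739 + 2·0.1961
 = 0.1504 + 0.1696 + 0.1457 + 0.3286 + 0.1739 + 0.3922
 = 1.3604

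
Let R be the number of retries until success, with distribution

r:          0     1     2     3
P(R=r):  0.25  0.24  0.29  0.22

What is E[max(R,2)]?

2.22

E[max(R,2)] = Σ max(r,2)·P(R=r)
 = 2·0.25 + 2·0.24 + 2·0.29 + 3·0.22
 = 0.5 + 0.48 + 0.58 + 0.66
 = 2.22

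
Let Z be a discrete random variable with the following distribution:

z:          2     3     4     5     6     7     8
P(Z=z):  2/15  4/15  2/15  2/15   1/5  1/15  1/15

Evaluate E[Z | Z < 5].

P(Z < 5) = 2/15 + 4/15 + 2/15 = 8/15.
E[Z | Z < 5] = [2·2/15 + 3·4/15 + 4·2/15] / (8/15)
 = 8/5 / (8/15)
 = 3

3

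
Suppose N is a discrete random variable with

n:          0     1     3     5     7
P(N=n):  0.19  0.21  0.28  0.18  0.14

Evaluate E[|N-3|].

1.91

E[|N-3|] = Σ |n-3|·P(N=n)
 = 3·0.19 + 2·0.21 + 0·0.28 + 2·0.18 + 4·0.14
 = 0.57 + 0.42 + 0 + 0.36 + 0.56
 = 1.91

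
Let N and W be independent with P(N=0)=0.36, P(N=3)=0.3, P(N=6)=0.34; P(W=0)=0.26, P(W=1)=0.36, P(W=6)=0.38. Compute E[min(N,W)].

E[min(N,W)] = Σ_n Σ_w min(n,w) · P(N=n)P(W=w)
 = 0·0.0936 + 0·0.1296 + 0·0.1368 + 0·0.078 + 1·0.108 + 3·0.114 + 0·0.0884 + 1·0.1224 + 6·0.1292
 = 0 + 0 + 0 + 0 + 0.108 + 0.342 + 0 + 0.1224 + 0.7752
 = 1.3476

1.3476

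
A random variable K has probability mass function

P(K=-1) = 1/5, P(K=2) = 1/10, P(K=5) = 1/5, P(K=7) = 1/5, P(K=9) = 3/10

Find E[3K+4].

19.3

E[3K+4] = Σ (3k+4)·P(K=k)
 = 1·1/5 + 10·1/10 + 19·1/5 + 25·1/5 + 31·3/10
 = 1/5 + 1 + 19/5 + 5 + 93/10
 = 193/10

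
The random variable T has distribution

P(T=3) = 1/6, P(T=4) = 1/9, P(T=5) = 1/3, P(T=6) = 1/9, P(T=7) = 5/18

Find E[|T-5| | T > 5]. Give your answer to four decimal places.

1.7143

P(T > 5) = 1/9 + 5/18 = 7/18.
E[|T-5| | T > 5] = [1·1/9 + 2·5/18] / (7/18)
 = 2/3 / (7/18)
 = 12/7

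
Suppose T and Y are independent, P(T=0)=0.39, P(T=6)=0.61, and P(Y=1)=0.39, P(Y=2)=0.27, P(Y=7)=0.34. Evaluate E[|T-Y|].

E[|T-Y|] = Σ_t Σ_y |t-y| · P(T=t)P(Y=y)
 = 1·0.1521 + 2·0.1053 + 7·0.1326 + 5·0.2379 + 4·0.1647 + 1·0.2074
 = 0.1521 + 0.2106 + 0.9282 + 1.1895 + 0.6588 + 0.2074
 = 3.3466

3.3466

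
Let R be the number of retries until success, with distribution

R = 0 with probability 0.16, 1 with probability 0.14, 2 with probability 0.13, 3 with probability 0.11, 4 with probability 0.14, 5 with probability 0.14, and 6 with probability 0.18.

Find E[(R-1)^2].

E[(R-1)^2] = Σ (r-1)^2·P(R=r)
 = 1·0.16 + 0·0.14 + 1·0.13 + 4·0.11 + 9·0.14 + 16·0.14 + 25·0.18
 = 0.16 + 0 + 0.13 + 0.44 + 1.26 + 2.24 + 4.5
 = 8.73

8.73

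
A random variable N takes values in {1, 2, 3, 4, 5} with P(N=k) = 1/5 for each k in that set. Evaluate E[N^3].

45

E[N^3] = Σ n^3·P(N=n)
 = 1·1/5 + 8·1/5 + 27·1/5 + 64·1/5 + 125·1/5
 = 1/5 + 8/5 + 27/5 + 64/5 + 25
 = 45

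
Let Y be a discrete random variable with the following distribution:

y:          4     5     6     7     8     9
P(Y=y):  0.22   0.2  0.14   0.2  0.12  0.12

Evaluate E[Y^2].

E[Y^2] = Σ y^2·P(Y=y)
 = 16·0.22 + 25·0.2 + 36·0.14 + 49·0.2 + 64·0.12 + 81·0.12
 = 3.52 + 5 + 5.04 + 9.8 + 7.68 + 9.72
 = 40.76

40.76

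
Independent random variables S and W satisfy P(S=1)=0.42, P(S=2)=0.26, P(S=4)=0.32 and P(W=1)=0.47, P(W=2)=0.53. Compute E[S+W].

3.75

E[S+W] = Σ_s Σ_w (s+w) · P(S=s)P(W=w)
 = 2·0.1974 + 3·0.2226 + 3·0.1222 + 4·0.1378 + 5·0.1504 + 6·0.1696
 = 0.3948 + 0.6678 + 0.3666 + 0.5512 + 0.752 + 1.0176
 = 3.75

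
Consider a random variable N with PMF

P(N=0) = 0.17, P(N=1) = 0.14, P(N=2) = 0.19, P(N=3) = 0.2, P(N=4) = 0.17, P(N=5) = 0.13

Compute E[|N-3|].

E[|N-3|] = Σ |n-3|·P(N=n)
 = 3·0.17 + 2·0.14 + 1·0.19 + 0·0.2 + 1·0.17 + 2·0.13
 = 0.51 + 0.28 + 0.19 + 0 + 0.17 + 0.26
 = 1.41

1.41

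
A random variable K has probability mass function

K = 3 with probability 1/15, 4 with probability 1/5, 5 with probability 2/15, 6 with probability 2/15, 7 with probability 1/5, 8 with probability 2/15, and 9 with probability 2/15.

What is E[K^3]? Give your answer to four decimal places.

294.1333

E[K^3] = Σ k^3·P(K=k)
 = 27·1/15 + 64·1/5 + 125·2/15 + 216·2/15 + 343·1/5 + 512·2/15 + 729·2/15
 = 9/5 + 64/5 + 50/3 + 144/5 + 343/5 + 1024/15 + 486/5
 = 4412/15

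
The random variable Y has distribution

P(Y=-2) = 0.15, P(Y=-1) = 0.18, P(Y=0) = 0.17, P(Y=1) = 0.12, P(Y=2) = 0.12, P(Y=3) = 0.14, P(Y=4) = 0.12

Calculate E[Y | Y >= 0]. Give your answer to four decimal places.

P(Y >= 0) = 0.17 + 0.12 + 0.12 + 0.14 + 0.12 = 0.67.
E[Y | Y >= 0] = [0·0.17 + 1·0.12 + 2·0.12 + 3·0.14 + 4·0.12] / 0.67
 = 1.26 / 0.67
 = 126/67

1.8806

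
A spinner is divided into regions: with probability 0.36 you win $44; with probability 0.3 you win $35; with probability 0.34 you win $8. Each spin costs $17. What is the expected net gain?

12.06

E[payout] = 44·0.36 + 35·0.3 + 8·0.34
 = 15.84 + 10.5 + 2.72
 = 29.06
Net = 29.06 - 17 = 12.06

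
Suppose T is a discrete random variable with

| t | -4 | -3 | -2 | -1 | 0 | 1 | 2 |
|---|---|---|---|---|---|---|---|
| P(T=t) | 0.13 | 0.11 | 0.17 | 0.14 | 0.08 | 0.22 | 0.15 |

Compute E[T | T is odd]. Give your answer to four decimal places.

-0.5319

P(T is odd) = 0.11 + 0.14 + 0.22 = 0.47.
E[T | T is odd] = [(-3)·0.11 + (-1)·0.14 + 1·0.22] / 0.47
 = -0.25 / 0.47
 = -25/47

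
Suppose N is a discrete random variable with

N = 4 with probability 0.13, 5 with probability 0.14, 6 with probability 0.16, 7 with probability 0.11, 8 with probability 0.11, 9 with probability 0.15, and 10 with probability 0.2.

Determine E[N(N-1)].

E[N(N-1)] = Σ n(n-1)·P(N=n)
 = 12·0.13 + 20·0.14 + 30·0.16 + 42·0.11 + 56·0.11 + 72·0.15 + 90·0.2
 = 1.56 + 2.8 + 4.8 + 4.62 + 6.16 + 10.8 + 18
 = 48.74

48.74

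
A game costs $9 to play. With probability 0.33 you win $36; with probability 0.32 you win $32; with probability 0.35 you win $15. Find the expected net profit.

18.37

E[payout] = 36·0.33 + 32·0.32 + 15·0.35
 = 11.88 + 10.24 + 5.25
 = 27.37
Net = 27.37 - 9 = 18.37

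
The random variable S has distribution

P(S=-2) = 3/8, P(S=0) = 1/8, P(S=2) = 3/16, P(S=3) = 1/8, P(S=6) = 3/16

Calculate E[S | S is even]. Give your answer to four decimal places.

P(S is even) = 3/8 + 1/8 + 3/16 + 3/16 = 7/8.
E[S | S is even] = [(-2)·3/8 + 0·1/8 + 2·3/16 + 6·3/16] / (7/8)
 = 3/4 / (7/8)
 = 6/7

0.8571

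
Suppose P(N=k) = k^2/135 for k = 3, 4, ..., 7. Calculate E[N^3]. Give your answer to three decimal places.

214.630

E[N^3] = Σ n^3·P(N=n)
 = 27·1/15 + 64·16/135 + 125·5/27 + 216·4/15 + 343·49/135
 = 9/5 + 1024/135 + 625/27 + 288/5 + 16807/135
 = 5795/27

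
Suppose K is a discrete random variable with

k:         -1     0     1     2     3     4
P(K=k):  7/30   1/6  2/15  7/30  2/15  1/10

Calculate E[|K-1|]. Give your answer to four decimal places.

E[|K-1|] = Σ |k-1|·P(K=k)
 = 2·7/30 + 1·1/6 + 0·2/15 + 1·7/30 + 2·2/15 + 3·1/10
 = 7/15 + 1/6 + 0 + 7/30 + 4/15 + 3/10
 = 43/30

1.4333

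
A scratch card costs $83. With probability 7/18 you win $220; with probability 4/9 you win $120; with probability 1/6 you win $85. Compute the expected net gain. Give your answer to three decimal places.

70.056

E[payout] = 220·7/18 + 120·4/9 + 85·1/6
 = 770/9 + 160/3 + 85/6
 = 2755/18
Net = 2755/18 - 83 = 1261/18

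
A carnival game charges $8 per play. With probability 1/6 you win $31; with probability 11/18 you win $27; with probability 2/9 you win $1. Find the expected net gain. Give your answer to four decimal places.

13.8889

E[payout] = 31·1/6 + 27·11/18 + 1·2/9
 = 31/6 + 33/2 + 2/9
 = 197/9
Net = 197/9 - 8 = 125/9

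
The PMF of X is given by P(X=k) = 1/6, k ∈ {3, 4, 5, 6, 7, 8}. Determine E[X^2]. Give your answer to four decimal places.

E[X^2] = Σ x^2·P(X=x)
 = 9·1/6 + 16·1/6 + 25·1/6 + 36·1/6 + 49·1/6 + 64·1/6
 = 3/2 + 8/3 + 25/6 + 6 + 49/6 + 32/3
 = 199/6

33.1667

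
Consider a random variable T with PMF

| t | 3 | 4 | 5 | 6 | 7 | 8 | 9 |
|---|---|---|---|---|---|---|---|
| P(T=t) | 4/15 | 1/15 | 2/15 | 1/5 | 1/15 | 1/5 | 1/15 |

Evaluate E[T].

5.6

E[T] = Σ t·P(T=t)
 = 3·4/15 + 4·1/15 + 5·2/15 + 6·1/5 + 7·1/15 + 8·1/5 + 9·1/15
 = 4/5 + 4/15 + 2/3 + 6/5 + 7/15 + 8/5 + 3/5
 = 28/5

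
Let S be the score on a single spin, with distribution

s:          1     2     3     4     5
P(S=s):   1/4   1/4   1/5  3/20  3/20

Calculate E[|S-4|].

1.6

E[|S-4|] = Σ |s-4|·P(S=s)
 = 3·1/4 + 2·1/4 + 1·1/5 + 0·3/20 + 1·3/20
 = 3/4 + 1/2 + 1/5 + 0 + 3/20
 = 8/5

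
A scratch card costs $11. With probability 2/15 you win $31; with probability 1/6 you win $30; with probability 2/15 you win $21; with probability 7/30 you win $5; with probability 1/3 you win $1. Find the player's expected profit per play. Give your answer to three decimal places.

E[payout] = 31·2/15 + 30·1/6 + 21·2/15 + 5·7/30 + 1·1/3
 = 62/15 + 5 + 14/5 + 7/6 + 1/3
 = 403/30
Net = 403/30 - 11 = 73/30

2.433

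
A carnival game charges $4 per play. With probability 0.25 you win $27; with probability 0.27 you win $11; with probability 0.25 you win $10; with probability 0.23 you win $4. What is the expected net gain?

E[payout] = 27·0.25 + 11·0.27 + 10·0.25 + 4·0.23
 = 6.75 + 2.97 + 2.5 + 0.92
 = 13.14
Net = 13.14 - 4 = 9.14

9.14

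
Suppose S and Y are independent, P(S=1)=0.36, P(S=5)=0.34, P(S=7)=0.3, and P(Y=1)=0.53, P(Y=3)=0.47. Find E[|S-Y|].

2.8968

E[|S-Y|] = Σ_s Σ_y |s-y| · P(S=s)P(Y=y)
 = 0·0.1908 + 2·0.1692 + 4·0.1802 + 2·0.1598 + 6·0.159 + 4·0.141
 = 0 + 0.3384 + 0.7208 + 0.3196 + 0.954 + 0.564
 = 2.8968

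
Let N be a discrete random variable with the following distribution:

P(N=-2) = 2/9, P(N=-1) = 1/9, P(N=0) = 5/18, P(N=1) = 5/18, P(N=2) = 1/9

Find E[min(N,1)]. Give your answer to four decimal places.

-0.1667

E[min(N,1)] = Σ min(n,1)·P(N=n)
 = (-2)·2/9 + (-1)·1/9 + 0·5/18 + 1·5/18 + 1·1/9
 = (-4/9) + (-1/9) + 0 + 5/18 + 1/9
 = -1/6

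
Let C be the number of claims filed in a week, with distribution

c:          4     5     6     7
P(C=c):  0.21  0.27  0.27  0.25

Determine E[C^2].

32.08

E[C^2] = Σ c^2·P(C=c)
 = 16·0.21 + 25·0.27 + 36·0.27 + 49·0.25
 = 3.36 + 6.75 + 9.72 + 12.25
 = 32.08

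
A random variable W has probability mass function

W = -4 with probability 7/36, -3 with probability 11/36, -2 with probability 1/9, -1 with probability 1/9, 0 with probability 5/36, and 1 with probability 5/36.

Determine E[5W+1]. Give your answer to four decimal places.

-8.4444

E[5W+1] = Σ (5w+1)·P(W=w)
 = (-19)·7/36 + (-14)·11/36 + (-9)·1/9 + (-4)·1/9 + 1·5/36 + 6·5/36
 = (-133/36) + (-77/18) + (-1) + (-4/9) + 5/36 + 5/6
 = -76/9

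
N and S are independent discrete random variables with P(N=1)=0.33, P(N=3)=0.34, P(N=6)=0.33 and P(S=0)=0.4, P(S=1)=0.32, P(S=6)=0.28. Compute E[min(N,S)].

1.2524

E[min(N,S)] = Σ_n Σ_s min(n,s) · P(N=n)P(S=s)
 = 0·0.132 + 1·0.1056 + 1·0.0924 + 0·0.136 + 1·0.1088 + 3·0.0952 + 0·0.132 + 1·0.1056 + 6·0.0924
 = 0 + 0.1056 + 0.0924 + 0 + 0.1088 + 0.2856 + 0 + 0.1056 + 0.5544
 = 1.2524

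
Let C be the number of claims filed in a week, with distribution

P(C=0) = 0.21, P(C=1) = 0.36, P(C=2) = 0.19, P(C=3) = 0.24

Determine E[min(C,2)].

E[min(C,2)] = Σ min(c,2)·P(C=c)
 = 0·0.21 + 1·0.36 + 2·0.19 + 2·0.24
 = 0 + 0.36 + 0.38 + 0.48
 = 1.22

1.22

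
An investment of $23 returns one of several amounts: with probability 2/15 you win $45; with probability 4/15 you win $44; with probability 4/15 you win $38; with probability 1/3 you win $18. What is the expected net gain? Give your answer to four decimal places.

10.8667

E[payout] = 45·2/15 + 44·4/15 + 38·4/15 + 18·1/3
 = 6 + 176/15 + 152/15 + 6
 = 508/15
Net = 508/15 - 23 = 163/15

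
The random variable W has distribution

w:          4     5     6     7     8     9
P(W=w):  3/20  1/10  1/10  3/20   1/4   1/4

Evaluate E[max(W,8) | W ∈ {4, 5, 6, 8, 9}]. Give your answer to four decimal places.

8.2941

P(W ∈ {4, 5, 6, 8, 9}) = 3/20 + 1/10 + 1/10 + 1/4 + 1/4 = 17/20.
E[max(W,8) | W ∈ {4, 5, 6, 8, 9}] = [8·3/20 + 8·1/10 + 8·1/10 + 8·1/4 + 9·1/4] / (17/20)
 = 141/20 / (17/20)
 = 141/17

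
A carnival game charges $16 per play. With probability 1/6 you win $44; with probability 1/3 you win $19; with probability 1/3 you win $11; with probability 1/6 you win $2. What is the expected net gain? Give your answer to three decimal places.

E[payout] = 44·1/6 + 19·1/3 + 11·1/3 + 2·1/6
 = 22/3 + 19/3 + 11/3 + 1/3
 = 53/3
Net = 53/3 - 16 = 5/3

1.667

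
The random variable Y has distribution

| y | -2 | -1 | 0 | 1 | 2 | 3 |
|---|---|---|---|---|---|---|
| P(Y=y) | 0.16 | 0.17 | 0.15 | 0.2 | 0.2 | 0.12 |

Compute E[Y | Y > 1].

2.375

P(Y > 1) = 0.2 + 0.12 = 0.32.
E[Y | Y > 1] = [2·0.2 + 3·0.12] / 0.32
 = 0.76 / 0.32
 = 19/8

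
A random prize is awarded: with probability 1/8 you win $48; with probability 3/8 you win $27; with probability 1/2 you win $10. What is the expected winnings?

E[payout] = 48·1/8 + 27·3/8 + 10·1/2
 = 6 + 81/8 + 5
 = 169/8

21.125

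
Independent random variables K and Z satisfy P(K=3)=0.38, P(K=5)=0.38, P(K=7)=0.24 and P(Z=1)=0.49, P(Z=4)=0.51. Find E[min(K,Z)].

E[min(K,Z)] = Σ_k Σ_z min(k,z) · P(K=k)P(Z=z)
 = 1·0.1862 + 3·0.1938 + 1·0.1862 + 4·0.1938 + 1·0.1176 + 4·0.1224
 = 0.1862 + 0.5814 + 0.1862 + 0.7752 + 0.1176 + 0.4896
 = 2.3362

2.3362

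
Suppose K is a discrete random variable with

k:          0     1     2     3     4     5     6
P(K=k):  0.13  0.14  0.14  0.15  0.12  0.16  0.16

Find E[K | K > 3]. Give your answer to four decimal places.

P(K > 3) = 0.12 + 0.16 + 0.16 = 0.44.
E[K | K > 3] = [4·0.12 + 5·0.16 + 6·0.16] / 0.44
 = 2.24 / 0.44
 = 56/11

5.0909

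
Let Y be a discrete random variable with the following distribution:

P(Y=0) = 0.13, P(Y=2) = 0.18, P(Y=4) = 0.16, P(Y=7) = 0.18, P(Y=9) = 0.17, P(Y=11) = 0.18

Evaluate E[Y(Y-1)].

41.88

E[Y(Y-1)] = Σ y(y-1)·P(Y=y)
 = 0·0.13 + 2·0.18 + 12·0.16 + 42·0.18 + 72·0.17 + 110·0.18
 = 0 + 0.36 + 1.92 + 7.56 + 12.24 + 19.8
 = 41.88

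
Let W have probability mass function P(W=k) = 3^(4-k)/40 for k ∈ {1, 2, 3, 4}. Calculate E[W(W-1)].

1.2

E[W(W-1)] = Σ w(w-1)·P(W=w)
 = 0·27/40 + 2·9/40 + 6·3/40 + 12·1/40
 = 0 + 9/20 + 9/20 + 3/10
 = 6/5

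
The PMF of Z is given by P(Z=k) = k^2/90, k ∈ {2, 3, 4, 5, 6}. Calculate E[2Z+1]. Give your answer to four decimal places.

10.7778

E[2Z+1] = Σ (2z+1)·P(Z=z)
 = 5·2/45 + 7·1/10 + 9·8/45 + 11·5/18 + 13·2/5
 = 2/9 + 7/10 + 8/5 + 55/18 + 26/5
 = 97/9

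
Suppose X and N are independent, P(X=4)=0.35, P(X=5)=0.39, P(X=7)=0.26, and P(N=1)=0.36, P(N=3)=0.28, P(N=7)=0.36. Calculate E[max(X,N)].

E[max(X,N)] = Σ_x Σ_n max(x,n) · P(X=x)P(N=n)
 = 4·0.126 + 4·0.098 + 7·0.126 + 5·0.1404 + 5·0.1092 + 7·0.1404 + 7·0.0936 + 7·0.0728 + 7·0.0936
 = 0.504 + 0.392 + 0.882 + 0.702 + 0.546 + 0.9828 + 0.6552 + 0.5096 + 0.6552
 = 5.8288

5.8288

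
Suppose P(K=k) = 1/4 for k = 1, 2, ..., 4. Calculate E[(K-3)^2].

1.5

E[(K-3)^2] = Σ (k-3)^2·P(K=k)
 = 4·1/4 + 1·1/4 + 0·1/4 + 1·1/4
 = 1 + 1/4 + 0 + 1/4
 = 3/2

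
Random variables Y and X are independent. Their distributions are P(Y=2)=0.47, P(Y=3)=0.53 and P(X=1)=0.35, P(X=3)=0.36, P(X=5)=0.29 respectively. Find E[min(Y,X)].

E[min(Y,X)] = Σ_y Σ_x min(y,x) · P(Y=y)P(X=x)
 = 1·0.1645 + 2·0.1692 + 2·0.1363 + 1·0.1855 + 3·0.1908 + 3·0.1537
 = 0.1645 + 0.3384 + 0.2726 + 0.1855 + 0.5724 + 0.4611
 = 1.9945

1.9945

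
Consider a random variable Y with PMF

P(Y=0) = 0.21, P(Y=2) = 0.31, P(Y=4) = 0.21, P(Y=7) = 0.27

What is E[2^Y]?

E[2^Y] = Σ 2^y·P(Y=y)
 = 1·0.21 + 4·0.31 + 16·0.21 + 128·0.27
 = 0.21 + 1.24 + 3.36 + 34.56
 = 39.37

39.37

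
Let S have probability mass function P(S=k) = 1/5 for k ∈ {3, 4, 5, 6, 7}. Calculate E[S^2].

E[S^2] = Σ s^2·P(S=s)
 = 9·1/5 + 16·1/5 + 25·1/5 + 36·1/5 + 49·1/5
 = 9/5 + 16/5 + 5 + 36/5 + 49/5
 = 27

27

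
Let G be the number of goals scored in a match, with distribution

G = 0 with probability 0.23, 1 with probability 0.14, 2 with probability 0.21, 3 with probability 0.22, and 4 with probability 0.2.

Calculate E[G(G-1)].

4.14

E[G(G-1)] = Σ g(g-1)·P(G=g)
 = 0·0.23 + 0·0.14 + 2·0.21 + 6·0.22 + 12·0.2
 = 0 + 0 + 0.42 + 1.32 + 2.4
 = 4.14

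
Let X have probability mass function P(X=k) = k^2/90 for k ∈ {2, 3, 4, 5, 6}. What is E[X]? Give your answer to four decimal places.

4.8889

E[X] = Σ x·P(X=x)
 = 2·2/45 + 3·1/10 + 4·8/45 + 5·5/18 + 6·2/5
 = 4/45 + 3/10 + 32/45 + 25/18 + 12/5
 = 44/9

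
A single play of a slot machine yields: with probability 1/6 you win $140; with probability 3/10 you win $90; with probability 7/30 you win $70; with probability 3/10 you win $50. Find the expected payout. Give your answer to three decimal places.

81.667

E[payout] = 140·1/6 + 90·3/10 + 70·7/30 + 50·3/10
 = 70/3 + 27 + 49/3 + 15
 = 245/3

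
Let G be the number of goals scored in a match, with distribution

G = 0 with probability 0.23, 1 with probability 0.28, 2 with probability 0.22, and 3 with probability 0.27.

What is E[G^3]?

E[G^3] = Σ g^3·P(G=g)
 = 0·0.23 + 1·0.28 + 8·0.22 + 27·0.27
 = 0 + 0.28 + 1.76 + 7.29
 = 9.33

9.33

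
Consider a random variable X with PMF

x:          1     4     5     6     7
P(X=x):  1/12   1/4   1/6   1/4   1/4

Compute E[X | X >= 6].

6.5

P(X >= 6) = 1/4 + 1/4 = 1/2.
E[X | X >= 6] = [6·1/4 + 7·1/4] / (1/2)
 = 13/4 / (1/2)
 = 13/2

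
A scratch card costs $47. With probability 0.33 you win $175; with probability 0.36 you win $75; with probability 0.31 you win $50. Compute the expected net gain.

53.25

E[payout] = 175·0.33 + 75·0.36 + 50·0.31
 = 57.75 + 27 + 15.5
 = 100.25
Net = 100.25 - 47 = 53.25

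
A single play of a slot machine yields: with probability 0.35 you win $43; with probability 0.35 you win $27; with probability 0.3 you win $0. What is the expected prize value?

E[payout] = 43·0.35 + 27·0.35 + 0·0.3
 = 15.05 + 9.45 + 0
 = 24.5

24.5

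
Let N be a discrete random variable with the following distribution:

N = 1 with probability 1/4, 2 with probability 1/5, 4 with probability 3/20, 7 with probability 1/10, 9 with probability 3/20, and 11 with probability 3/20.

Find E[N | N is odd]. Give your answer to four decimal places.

P(N is odd) = 1/4 + 1/10 + 3/20 + 3/20 = 13/20.
E[N | N is odd] = [1·1/4 + 7·1/10 + 9·3/20 + 11·3/20] / (13/20)
 = 79/20 / (13/20)
 = 79/13

6.0769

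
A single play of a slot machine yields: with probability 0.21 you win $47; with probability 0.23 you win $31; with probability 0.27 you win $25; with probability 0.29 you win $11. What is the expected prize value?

E[payout] = 47·0.21 + 31·0.23 + 25·0.27 + 11·0.29
 = 9.87 + 7.13 + 6.75 + 3.19
 = 26.94

26.94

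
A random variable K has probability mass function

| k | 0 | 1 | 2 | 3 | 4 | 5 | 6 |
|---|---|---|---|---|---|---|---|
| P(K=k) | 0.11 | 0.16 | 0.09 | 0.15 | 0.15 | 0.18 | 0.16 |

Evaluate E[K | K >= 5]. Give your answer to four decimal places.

5.4706

P(K >= 5) = 0.18 + 0.16 = 0.34.
E[K | K >= 5] = [5·0.18 + 6·0.16] / 0.34
 = 1.86 / 0.34
 = 93/17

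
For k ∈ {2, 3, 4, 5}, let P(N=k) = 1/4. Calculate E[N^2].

E[N^2] = Σ n^2·P(N=n)
 = 4·1/4 + 9·1/4 + 16·1/4 + 25·1/4
 = 1 + 9/4 + 4 + 25/4
 = 27/2

13.5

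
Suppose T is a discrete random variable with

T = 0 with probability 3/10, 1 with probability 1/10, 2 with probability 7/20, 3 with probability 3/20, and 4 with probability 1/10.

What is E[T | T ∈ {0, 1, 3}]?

1

P(T ∈ {0, 1, 3}) = 3/10 + 1/10 + 3/20 = 11/20.
E[T | T ∈ {0, 1, 3}] = [0·3/10 + 1·1/10 + 3·3/20] / (11/20)
 = 11/20 / (11/20)
 = 1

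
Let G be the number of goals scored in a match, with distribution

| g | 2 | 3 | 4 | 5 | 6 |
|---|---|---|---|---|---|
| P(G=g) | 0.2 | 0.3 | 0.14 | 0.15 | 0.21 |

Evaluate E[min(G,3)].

E[min(G,3)] = Σ min(g,3)·P(G=g)
 = 2·0.2 + 3·0.3 + 3·0.14 + 3·0.15 + 3·0.21
 = 0.4 + 0.9 + 0.42 + 0.45 + 0.63
 = 2.8

2.8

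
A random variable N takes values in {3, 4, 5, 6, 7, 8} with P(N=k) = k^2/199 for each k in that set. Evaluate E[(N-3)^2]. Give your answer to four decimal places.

14.1910

E[(N-3)^2] = Σ (n-3)^2·P(N=n)
 = 0·9/199 + 1·16/199 + 4·25/199 + 9·36/199 + 16·49/199 + 25·64/199
 = 0 + 16/199 + 100/199 + 324/199 + 784/199 + 1600/199
 = 2824/199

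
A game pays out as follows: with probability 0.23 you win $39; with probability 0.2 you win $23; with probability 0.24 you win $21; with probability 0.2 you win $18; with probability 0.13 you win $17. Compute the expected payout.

24.42

E[payout] = 39·0.23 + 23·0.2 + 21·0.24 + 18·0.2 + 17·0.13
 = 8.97 + 4.6 + 5.04 + 3.6 + 2.21
 = 24.42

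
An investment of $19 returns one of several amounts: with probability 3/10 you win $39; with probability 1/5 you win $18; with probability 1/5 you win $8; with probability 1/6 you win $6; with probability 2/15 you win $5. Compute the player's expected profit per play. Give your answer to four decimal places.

E[payout] = 39·3/10 + 18·1/5 + 8·1/5 + 6·1/6 + 5·2/15
 = 117/10 + 18/5 + 8/5 + 1 + 2/3
 = 557/30
Net = 557/30 - 19 = -13/30

-0.4333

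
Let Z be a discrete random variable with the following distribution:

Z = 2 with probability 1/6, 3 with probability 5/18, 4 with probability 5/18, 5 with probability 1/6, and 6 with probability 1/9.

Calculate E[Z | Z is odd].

P(Z is odd) = 5/18 + 1/6 = 4/9.
E[Z | Z is odd] = [3·5/18 + 5·1/6] / (4/9)
 = 5/3 / (4/9)
 = 15/4

3.75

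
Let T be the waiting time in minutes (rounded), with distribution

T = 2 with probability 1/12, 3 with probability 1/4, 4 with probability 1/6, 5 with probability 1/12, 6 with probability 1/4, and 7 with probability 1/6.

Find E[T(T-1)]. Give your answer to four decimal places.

19.8333

E[T(T-1)] = Σ t(t-1)·P(T=t)
 = 2·1/12 + 6·1/4 + 12·1/6 + 20·1/12 + 30·1/4 + 42·1/6
 = 1/6 + 3/2 + 2 + 5/3 + 15/2 + 7
 = 119/6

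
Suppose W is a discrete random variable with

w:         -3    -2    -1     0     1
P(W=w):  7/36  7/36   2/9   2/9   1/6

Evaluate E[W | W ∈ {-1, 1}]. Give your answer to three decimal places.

-0.143

P(W ∈ {-1, 1}) = 2/9 + 1/6 = 7/18.
E[W | W ∈ {-1, 1}] = [(-1)·2/9 + 1·1/6] / (7/18)
 = -1/18 / (7/18)
 = -1/7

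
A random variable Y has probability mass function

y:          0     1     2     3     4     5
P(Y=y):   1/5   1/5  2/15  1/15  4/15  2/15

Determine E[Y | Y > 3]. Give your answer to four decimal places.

4.3333

P(Y > 3) = 4/15 + 2/15 = 2/5.
E[Y | Y > 3] = [4·4/15 + 5·2/15] / (2/5)
 = 26/15 / (2/5)
 = 13/3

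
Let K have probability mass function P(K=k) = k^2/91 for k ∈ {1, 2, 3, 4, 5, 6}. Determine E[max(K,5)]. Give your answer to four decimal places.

E[max(K,5)] = Σ max(k,5)·P(K=k)
 = 5·1/91 + 5·4/91 + 5·9/91 + 5·16/91 + 5·25/91 + 6·36/91
 = 5/91 + 20/91 + 45/91 + 80/91 + 125/91 + 216/91
 = 491/91

5.3956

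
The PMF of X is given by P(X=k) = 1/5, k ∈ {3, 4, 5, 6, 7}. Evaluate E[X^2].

27

E[X^2] = Σ x^2·P(X=x)
 = 9·1/5 + 16·1/5 + 25·1/5 + 36·1/5 + 49·1/5
 = 9/5 + 16/5 + 5 + 36/5 + 49/5
 = 27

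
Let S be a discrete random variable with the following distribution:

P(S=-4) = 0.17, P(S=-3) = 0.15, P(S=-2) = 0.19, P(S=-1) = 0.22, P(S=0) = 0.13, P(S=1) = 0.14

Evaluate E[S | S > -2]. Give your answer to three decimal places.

-0.163

P(S > -2) = 0.22 + 0.13 + 0.14 = 0.49.
E[S | S > -2] = [(-1)·0.22 + 0·0.13 + 1·0.14] / 0.49
 = -0.08 / 0.49
 = -8/49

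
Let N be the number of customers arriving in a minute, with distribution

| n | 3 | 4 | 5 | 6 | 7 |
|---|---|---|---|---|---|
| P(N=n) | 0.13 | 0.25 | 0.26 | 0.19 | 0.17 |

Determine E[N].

E[N] = Σ n·P(N=n)
 = 3·0.13 + 4·0.25 + 5·0.26 + 6·0.19 + 7·0.17
 = 0.39 + 1 + 1.3 + 1.14 + 1.19
 = 5.02

5.02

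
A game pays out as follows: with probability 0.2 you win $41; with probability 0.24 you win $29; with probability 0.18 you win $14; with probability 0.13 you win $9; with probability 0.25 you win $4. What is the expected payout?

E[payout] = 41·0.2 + 29·0.24 + 14·0.18 + 9·0.13 + 4·0.25
 = 8.2 + 6.96 + 2.52 + 1.17 + 1
 = 19.85

19.85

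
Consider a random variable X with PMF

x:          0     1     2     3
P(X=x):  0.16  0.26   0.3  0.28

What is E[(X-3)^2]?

2.78

E[(X-3)^2] = Σ (x-3)^2·P(X=x)
 = 9·0.16 + 4·0.26 + 1·0.3 + 0·0.28
 = 1.44 + 1.04 + 0.3 + 0
 = 2.78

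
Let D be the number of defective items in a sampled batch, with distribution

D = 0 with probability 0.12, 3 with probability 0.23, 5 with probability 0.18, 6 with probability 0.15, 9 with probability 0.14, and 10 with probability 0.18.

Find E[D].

E[D] = Σ d·P(D=d)
 = 0·0.12 + 3·0.23 + 5·0.18 + 6·0.15 + 9·0.14 + 10·0.18
 = 0 + 0.69 + 0.9 + 0.9 + 1.26 + 1.8
 = 5.55

5.55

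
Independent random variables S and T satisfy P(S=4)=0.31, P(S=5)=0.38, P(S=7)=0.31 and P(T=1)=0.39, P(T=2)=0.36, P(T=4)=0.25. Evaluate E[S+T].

E[S+T] = Σ_s Σ_t (s+t) · P(S=s)P(T=t)
 = 5·0.1209 + 6·0.1116 + 8·0.0775 + 6·0.1482 + 7·0.1368 + 9·0.095 + 8·0.1209 + 9·0.1116 + 11·0.0775
 = 0.6045 + 0.6696 + 0.62 + 0.8892 + 0.9576 + 0.855 + 0.9672 + 1.0044 + 0.8525
 = 7.42

7.42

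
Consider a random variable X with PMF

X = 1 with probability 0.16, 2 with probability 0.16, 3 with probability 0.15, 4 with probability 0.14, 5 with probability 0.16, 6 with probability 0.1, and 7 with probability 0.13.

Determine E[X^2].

E[X^2] = Σ x^2·P(X=x)
 = 1·0.16 + 4·0.16 + 9·0.15 + 16·0.14 + 25·0.16 + 36·0.1 + 49·0.13
 = 0.16 + 0.64 + 1.35 + 2.24 + 4 + 3.6 + 6.37
 = 18.36

18.36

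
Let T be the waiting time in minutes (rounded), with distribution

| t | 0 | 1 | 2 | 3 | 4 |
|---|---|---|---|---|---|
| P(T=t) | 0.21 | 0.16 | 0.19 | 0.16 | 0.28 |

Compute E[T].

2.14

E[T] = Σ t·P(T=t)
 = 0·0.21 + 1·0.16 + 2·0.19 + 3·0.16 + 4·0.28
 = 0 + 0.16 + 0.38 + 0.48 + 1.12
 = 2.14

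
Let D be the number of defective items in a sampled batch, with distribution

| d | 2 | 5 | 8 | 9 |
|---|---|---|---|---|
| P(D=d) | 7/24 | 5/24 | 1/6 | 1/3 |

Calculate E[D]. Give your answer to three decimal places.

E[D] = Σ d·P(D=d)
 = 2·7/24 + 5·5/24 + 8·1/6 + 9·1/3
 = 7/12 + 25/24 + 4/3 + 3
 = 143/24

5.958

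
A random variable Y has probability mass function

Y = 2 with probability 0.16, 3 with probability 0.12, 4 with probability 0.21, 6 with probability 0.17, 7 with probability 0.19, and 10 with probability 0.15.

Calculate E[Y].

5.37

E[Y] = Σ y·P(Y=y)
 = 2·0.16 + 3·0.12 + 4·0.21 + 6·0.17 + 7·0.19 + 10·0.15
 = 0.32 + 0.36 + 0.84 + 1.02 + 1.33 + 1.5
 = 5.37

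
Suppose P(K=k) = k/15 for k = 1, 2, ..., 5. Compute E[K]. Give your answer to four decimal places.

E[K] = Σ k·P(K=k)
 = 1·1/15 + 2·2/15 + 3·1/5 + 4·4/15 + 5·1/3
 = 1/15 + 4/15 + 3/5 + 16/15 + 5/3
 = 11/3

3.6667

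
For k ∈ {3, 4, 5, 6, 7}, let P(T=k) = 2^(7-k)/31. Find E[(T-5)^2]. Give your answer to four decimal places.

2.5161

E[(T-5)^2] = Σ (t-5)^2·P(T=t)
 = 4·16/31 + 1·8/31 + 0·4/31 + 1·2/31 + 4·1/31
 = 64/31 + 8/31 + 0 + 2/31 + 4/31
 = 78/31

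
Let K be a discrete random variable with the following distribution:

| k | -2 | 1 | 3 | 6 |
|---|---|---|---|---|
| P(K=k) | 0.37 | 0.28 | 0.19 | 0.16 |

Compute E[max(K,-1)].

E[max(K,-1)] = Σ max(k,-1)·P(K=k)
 = (-1)·0.37 + 1·0.28 + 3·0.19 + 6·0.16
 = (-0.37) + 0.28 + 0.57 + 0.96
 = 1.44

1.44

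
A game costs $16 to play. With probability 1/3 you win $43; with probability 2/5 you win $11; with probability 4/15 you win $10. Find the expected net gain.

E[payout] = 43·1/3 + 11·2/5 + 10·4/15
 = 43/3 + 22/5 + 8/3
 = 107/5
Net = 107/5 - 16 = 27/5

5.4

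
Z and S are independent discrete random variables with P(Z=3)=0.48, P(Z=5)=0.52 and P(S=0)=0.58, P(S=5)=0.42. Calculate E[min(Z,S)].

1.6968

E[min(Z,S)] = Σ_z Σ_s min(z,s) · P(Z=z)P(S=s)
 = 0·0.2784 + 3·0.2016 + 0·0.3016 + 5·0.2184
 = 0 + 0.6048 + 0 + 1.092
 = 1.6968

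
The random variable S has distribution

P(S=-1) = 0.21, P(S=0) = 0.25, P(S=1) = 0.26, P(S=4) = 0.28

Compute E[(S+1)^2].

8.29

E[(S+1)^2] = Σ (s+1)^2·P(S=s)
 = 0·0.21 + 1·0.25 + 4·0.26 + 25·0.28
 = 0 + 0.25 + 1.04 + 7
 = 8.29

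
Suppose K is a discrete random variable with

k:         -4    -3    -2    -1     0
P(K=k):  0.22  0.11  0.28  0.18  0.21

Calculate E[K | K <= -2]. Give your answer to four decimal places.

P(K <= -2) = 0.22 + 0.11 + 0.28 = 0.61.
E[K | K <= -2] = [(-4)·0.22 + (-3)·0.11 + (-2)·0.28] / 0.61
 = -1.77 / 0.61
 = -177/61

-2.9016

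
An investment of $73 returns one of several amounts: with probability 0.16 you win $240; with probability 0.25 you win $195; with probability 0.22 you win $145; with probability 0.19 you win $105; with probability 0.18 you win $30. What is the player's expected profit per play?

71.4

E[payout] = 240·0.16 + 195·0.25 + 145·0.22 + 105·0.19 + 30·0.18
 = 38.4 + 48.75 + 31.9 + 19.95 + 5.4
 = 144.4
Net = 144.4 - 73 = 71.4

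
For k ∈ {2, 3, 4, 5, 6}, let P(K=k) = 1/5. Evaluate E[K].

E[K] = Σ k·P(K=k)
 = 2·1/5 + 3·1/5 + 4·1/5 + 5·1/5 + 6·1/5
 = 2/5 + 3/5 + 4/5 + 1 + 6/5
 = 4

4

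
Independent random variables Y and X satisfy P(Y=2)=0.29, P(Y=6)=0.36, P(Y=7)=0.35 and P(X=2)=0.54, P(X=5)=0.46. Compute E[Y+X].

E[Y+X] = Σ_y Σ_x (y+x) · P(Y=y)P(X=x)
 = 4·0.1566 + 7·0.1334 + 8·0.1944 + 11·0.1656 + 9·0.189 + 12·0.161
 = 0.6264 + 0.9338 + 1.5552 + 1.8216 + 1.701 + 1.932
 = 8.57

8.57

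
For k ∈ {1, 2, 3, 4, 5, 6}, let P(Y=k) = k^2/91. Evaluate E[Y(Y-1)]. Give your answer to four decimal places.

20.1538

E[Y(Y-1)] = Σ y(y-1)·P(Y=y)
 = 0·1/91 + 2·4/91 + 6·9/91 + 12·16/91 + 20·25/91 + 30·36/91
 = 0 + 8/91 + 54/91 + 192/91 + 500/91 + 1080/91
 = 262/13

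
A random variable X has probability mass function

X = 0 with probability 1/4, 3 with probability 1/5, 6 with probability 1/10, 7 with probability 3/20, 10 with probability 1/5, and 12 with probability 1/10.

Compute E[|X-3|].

3.95

E[|X-3|] = Σ |x-3|·P(X=x)
 = 3·1/4 + 0·1/5 + 3·1/10 + 4·3/20 + 7·1/5 + 9·1/10
 = 3/4 + 0 + 3/10 + 3/5 + 7/5 + 9/10
 = 79/20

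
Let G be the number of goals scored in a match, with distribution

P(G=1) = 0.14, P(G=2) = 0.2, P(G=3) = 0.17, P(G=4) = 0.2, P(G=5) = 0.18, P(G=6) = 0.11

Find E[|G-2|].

1.69

E[|G-2|] = Σ |g-2|·P(G=g)
 = 1·0.14 + 0·0.2 + 1·0.17 + 2·0.2 + 3·0.18 + 4·0.11
 = 0.14 + 0 + 0.17 + 0.4 + 0.54 + 0.44
 = 1.69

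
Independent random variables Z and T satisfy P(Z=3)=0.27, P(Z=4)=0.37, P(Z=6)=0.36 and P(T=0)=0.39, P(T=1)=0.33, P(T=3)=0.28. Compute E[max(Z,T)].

4.45

E[max(Z,T)] = Σ_z Σ_t max(z,t) · P(Z=z)P(T=t)
 = 3·0.1053 + 3·0.0891 + 3·0.0756 + 4·0.1443 + 4·0.1221 + 4·0.1036 + 6·0.1404 + 6·0.1188 + 6·0.1008
 = 0.3159 + 0.2673 + 0.2268 + 0.5772 + 0.4884 + 0.4144 + 0.8424 + 0.7128 + 0.6048
 = 4.45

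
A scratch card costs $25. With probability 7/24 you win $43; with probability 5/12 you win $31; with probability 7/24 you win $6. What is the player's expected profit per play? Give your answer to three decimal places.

2.208

E[payout] = 43·7/24 + 31·5/12 + 6·7/24
 = 301/24 + 155/12 + 7/4
 = 653/24
Net = 653/24 - 25 = 53/24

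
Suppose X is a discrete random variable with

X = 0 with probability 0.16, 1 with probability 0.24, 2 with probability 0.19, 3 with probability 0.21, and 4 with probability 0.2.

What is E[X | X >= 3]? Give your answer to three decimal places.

3.488

P(X >= 3) = 0.21 + 0.2 = 0.41.
E[X | X >= 3] = [3·0.21 + 4·0.2] / 0.41
 = 1.43 / 0.41
 = 143/41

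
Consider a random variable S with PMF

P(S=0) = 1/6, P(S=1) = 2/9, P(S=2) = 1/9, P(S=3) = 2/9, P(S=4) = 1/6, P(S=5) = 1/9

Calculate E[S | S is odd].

2.6

P(S is odd) = 2/9 + 2/9 + 1/9 = 5/9.
E[S | S is odd] = [1·2/9 + 3·2/9 + 5·1/9] / (5/9)
 = 13/9 / (5/9)
 = 13/5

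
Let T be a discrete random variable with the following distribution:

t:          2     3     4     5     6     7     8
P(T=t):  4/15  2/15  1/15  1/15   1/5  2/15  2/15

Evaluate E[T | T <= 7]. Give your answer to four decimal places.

4.2308

P(T <= 7) = 4/15 + 2/15 + 1/15 + 1/15 + 1/5 + 2/15 = 13/15.
E[T | T <= 7] = [2·4/15 + 3·2/15 + 4·1/15 + 5·1/15 + 6·1/5 + 7·2/15] / (13/15)
 = 11/3 / (13/15)
 = 55/13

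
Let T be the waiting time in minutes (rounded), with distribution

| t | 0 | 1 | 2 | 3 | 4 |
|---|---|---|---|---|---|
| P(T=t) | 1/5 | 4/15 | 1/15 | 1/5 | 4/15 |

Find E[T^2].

E[T^2] = Σ t^2·P(T=t)
 = 0·1/5 + 1·4/15 + 4·1/15 + 9·1/5 + 16·4/15
 = 0 + 4/15 + 4/15 + 9/5 + 64/15
 = 33/5

6.6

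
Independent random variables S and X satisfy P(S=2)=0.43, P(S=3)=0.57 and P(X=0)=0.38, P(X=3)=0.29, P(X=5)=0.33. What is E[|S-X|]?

1.9032

E[|S-X|] = Σ_s Σ_x |s-x| · P(S=s)P(X=x)
 = 2·0.1634 + 1·0.1247 + 3·0.1419 + 3·0.2166 + 0·0.1653 + 2·0.1881
 = 0.3268 + 0.1247 + 0.4257 + 0.6498 + 0 + 0.3762
 = 1.9032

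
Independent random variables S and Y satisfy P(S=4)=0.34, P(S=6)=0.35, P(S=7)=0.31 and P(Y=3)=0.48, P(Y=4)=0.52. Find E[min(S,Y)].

E[min(S,Y)] = Σ_s Σ_y min(s,y) · P(S=s)P(Y=y)
 = 3·0.1632 + 4·0.1768 + 3·0.168 + 4·0.182 + 3·0.1488 + 4·0.1612
 = 0.4896 + 0.7072 + 0.504 + 0.728 + 0.4464 + 0.6448
 = 3.52

3.52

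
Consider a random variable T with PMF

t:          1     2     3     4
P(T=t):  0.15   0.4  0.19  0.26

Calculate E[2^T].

7.58

E[2^T] = Σ 2^t·P(T=t)
 = 2·0.15 + 4·0.4 + 8·0.19 + 16·0.26
 = 0.3 + 1.6 + 1.52 + 4.16
 = 7.58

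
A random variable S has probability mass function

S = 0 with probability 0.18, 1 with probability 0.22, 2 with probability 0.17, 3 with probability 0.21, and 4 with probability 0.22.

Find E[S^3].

21.33

E[S^3] = Σ s^3·P(S=s)
 = 0·0.18 + 1·0.22 + 8·0.17 + 27·0.21 + 64·0.22
 = 0 + 0.22 + 1.36 + 5.67 + 14.08
 = 21.33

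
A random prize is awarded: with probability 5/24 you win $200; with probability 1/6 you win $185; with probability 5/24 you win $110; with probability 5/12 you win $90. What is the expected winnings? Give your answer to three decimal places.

132.917

E[payout] = 200·5/24 + 185·1/6 + 110·5/24 + 90·5/12
 = 125/3 + 185/6 + 275/12 + 75/2
 = 1595/12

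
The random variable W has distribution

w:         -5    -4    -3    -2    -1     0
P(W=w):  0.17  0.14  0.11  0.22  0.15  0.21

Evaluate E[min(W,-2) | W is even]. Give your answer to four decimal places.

-2.4912

P(W is even) = 0.14 + 0.22 + 0.21 = 0.57.
E[min(W,-2) | W is even] = [(-4)·0.14 + (-2)·0.22 + (-2)·0.21] / 0.57
 = -1.42 / 0.57
 = -142/57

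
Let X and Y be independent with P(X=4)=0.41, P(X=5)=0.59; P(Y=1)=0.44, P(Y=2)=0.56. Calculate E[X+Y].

E[X+Y] = Σ_x Σ_y (x+y) · P(X=x)P(Y=y)
 = 5·0.1804 + 6·0.2296 + 6·0.2596 + 7·0.3304
 = 0.902 + 1.3776 + 1.5576 + 2.3128
 = 6.15

6.15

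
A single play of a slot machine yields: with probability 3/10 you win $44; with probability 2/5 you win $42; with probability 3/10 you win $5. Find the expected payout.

31.5

E[payout] = 44·3/10 + 42·2/5 + 5·3/10
 = 66/5 + 84/5 + 3/2
 = 63/2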